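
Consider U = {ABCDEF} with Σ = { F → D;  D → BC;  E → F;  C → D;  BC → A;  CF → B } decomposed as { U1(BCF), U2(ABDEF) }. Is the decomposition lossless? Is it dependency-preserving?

lossless but not dependency-preserving

Lossless test: (BF)⁺ = {ABCDF}, which contains all of one fragment — lossless.
Dependency preservation: the restricted closure of {D} across the fragments never reaches {BC}, so D → BC cannot be enforced without a join — not preserved.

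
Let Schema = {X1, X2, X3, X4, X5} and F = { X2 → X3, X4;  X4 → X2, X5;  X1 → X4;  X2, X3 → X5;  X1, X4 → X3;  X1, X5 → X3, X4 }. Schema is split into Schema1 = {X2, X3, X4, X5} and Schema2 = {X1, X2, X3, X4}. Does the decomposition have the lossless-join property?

Common attributes: Schema1 ∩ Schema2 = {X2, X3, X4}.
Closure of {X2, X3, X4}: X4 → X2, X5 applies, adding X5. So (X2, X3, X4)⁺ = {X2, X3, X4, X5}.
This closure contains every attribute of Schema1, so Schema1 ∩ Schema2 → Schema1. The join is lossless.

Yes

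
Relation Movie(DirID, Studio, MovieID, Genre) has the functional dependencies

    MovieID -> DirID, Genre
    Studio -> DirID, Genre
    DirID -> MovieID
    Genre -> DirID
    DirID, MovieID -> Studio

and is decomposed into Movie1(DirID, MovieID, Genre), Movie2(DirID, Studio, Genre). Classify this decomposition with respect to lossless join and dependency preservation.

Lossless test: (DirID, Genre)⁺ = {DirID, Studio, MovieID, Genre}, which contains all of one fragment — lossless.
Dependency preservation: DirID, MovieID → Studio is not contained in any single fragment, but the restricted closure of its left-hand side across the fragments still reaches the right-hand side; the remaining FDs each lie inside some fragment. All dependencies are preserved.

lossless and dependency-preserving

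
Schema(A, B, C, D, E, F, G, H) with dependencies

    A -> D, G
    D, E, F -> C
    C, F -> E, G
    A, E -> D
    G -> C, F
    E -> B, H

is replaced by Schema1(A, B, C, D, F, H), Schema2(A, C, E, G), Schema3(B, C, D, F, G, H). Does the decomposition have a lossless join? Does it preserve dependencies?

Lossless test (chase): Rows 1 and 2 agree on A; apply A→D, G and equate their D, G entries. Rows 1 and 3 agree on C, F; apply C, F→E, G and equate their E, G entries. Rows 1 and 2 agree on G; apply G→C, F and equate their C, F entries. Rows 1 and 2 agree on C, F; apply C, F→E, G and equate their E, G entries. Rows 1 and 2 agree on E; apply E→B, H and equate their B, H entries. Row 1 is now all distinguished symbols — the join is lossless.
Dependency preservation: the restricted closure of {D, E, F} across the fragments never reaches {C}, so D, E, F → C cannot be enforced without a join — not preserved.

lossless but not dependency-preserving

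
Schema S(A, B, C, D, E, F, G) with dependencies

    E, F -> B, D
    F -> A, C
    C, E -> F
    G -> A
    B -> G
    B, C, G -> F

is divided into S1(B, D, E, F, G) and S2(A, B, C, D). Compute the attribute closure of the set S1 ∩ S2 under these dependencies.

A, B, D, G

S1 ∩ S2 = {B, D}.
B → G applies, adding G
G → A applies, adding A
Closure: {A, B, D, G}.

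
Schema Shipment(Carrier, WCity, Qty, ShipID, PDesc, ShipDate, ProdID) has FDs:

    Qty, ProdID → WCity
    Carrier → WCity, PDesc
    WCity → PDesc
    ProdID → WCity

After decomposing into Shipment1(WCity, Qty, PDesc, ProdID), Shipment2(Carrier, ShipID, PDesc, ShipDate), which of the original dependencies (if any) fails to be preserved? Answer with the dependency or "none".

Check Carrier → WCity, PDesc: no single fragment contains all of {Carrier, WCity, PDesc}, and the restricted closure of {Carrier} across the fragments never reaches {WCity, PDesc}.
Qty, ProdID → WCity is preserved.
WCity → PDesc is preserved.
ProdID → WCity is preserved.

Carrier → WCity, PDesc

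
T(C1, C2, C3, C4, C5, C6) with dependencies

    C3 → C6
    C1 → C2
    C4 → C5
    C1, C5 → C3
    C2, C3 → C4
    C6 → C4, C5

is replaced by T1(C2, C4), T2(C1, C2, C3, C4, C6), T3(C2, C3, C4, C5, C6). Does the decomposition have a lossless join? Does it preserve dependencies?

lossless but not dependency-preserving

Lossless test (chase): Rows 1 and 2 agree on C4; apply C4→C5 and equate their C5 entries. Rows 1 and 3 agree on C4; apply C4→C5 and equate their C5 entries. Row 2 is now all distinguished symbols — the join is lossless.
Dependency preservation: the restricted closure of {C1, C5} across the fragments never reaches {C3}, so C1, C5 → C3 cannot be enforced without a join — not preserved.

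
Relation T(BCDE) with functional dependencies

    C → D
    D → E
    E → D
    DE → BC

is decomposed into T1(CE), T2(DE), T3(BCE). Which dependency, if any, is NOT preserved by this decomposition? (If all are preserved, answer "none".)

none

C → D: restricted closure across fragments reaches D.
D → E lies within T2.
E → D lies within T2.
DE → BC: restricted closure across fragments reaches BC.
Every dependency is enforceable on the fragments, so the decomposition is dependency-preserving.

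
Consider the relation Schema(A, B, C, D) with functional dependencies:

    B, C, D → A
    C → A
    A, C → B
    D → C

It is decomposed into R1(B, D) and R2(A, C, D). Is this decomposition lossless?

Common attributes: R1 ∩ R2 = {D}.
Closure of {D}: D → C applies, adding C; C → A applies, adding A; A, C → B applies, adding B. So (D)⁺ = {A, B, C, D}.
This closure contains every attribute of R1, so R1 ∩ R2 → R1. The join is lossless.

Yes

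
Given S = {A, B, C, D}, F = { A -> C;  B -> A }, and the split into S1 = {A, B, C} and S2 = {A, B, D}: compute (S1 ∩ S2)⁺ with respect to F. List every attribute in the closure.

S1 ∩ S2 = {A, B}.
A → C applies, adding C
Closure: {A, B, C}.

A, B, C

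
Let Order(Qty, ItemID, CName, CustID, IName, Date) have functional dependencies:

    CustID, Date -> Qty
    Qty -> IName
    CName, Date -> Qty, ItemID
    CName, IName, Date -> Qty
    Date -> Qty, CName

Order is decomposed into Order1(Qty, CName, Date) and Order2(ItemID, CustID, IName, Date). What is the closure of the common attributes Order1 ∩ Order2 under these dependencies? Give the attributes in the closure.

Order1 ∩ Order2 = {Date}.
Date → Qty, CName applies, adding Qty, CName
Qty → IName applies, adding IName
CName, Date → Qty, ItemID applies, adding ItemID
Closure: {Qty, ItemID, CName, IName, Date}.

Qty, ItemID, CName, IName, Date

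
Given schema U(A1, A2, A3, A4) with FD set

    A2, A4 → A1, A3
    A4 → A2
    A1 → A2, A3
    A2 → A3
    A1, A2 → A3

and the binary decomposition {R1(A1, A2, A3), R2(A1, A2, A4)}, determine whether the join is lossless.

Yes

Common attributes: R1 ∩ R2 = {A1, A2}.
Closure of {A1, A2}: A1 → A2, A3 applies, adding A3. So (A1, A2)⁺ = {A1, A2, A3}.
This closure contains every attribute of R1, so R1 ∩ R2 → R1. The join is lossless.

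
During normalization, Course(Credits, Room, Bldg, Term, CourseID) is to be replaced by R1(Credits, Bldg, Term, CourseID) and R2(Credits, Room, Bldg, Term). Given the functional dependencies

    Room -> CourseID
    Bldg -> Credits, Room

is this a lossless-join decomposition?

Common attributes: R1 ∩ R2 = {Credits, Bldg, Term}.
Closure of {Credits, Bldg, Term}: Bldg → Credits, Room applies, adding Room; Room → CourseID applies, adding CourseID. So (Credits, Bldg, Term)⁺ = {Credits, Room, Bldg, Term, CourseID}.
This closure contains every attribute of R1, so R1 ∩ R2 → R1. The join is lossless.

Yes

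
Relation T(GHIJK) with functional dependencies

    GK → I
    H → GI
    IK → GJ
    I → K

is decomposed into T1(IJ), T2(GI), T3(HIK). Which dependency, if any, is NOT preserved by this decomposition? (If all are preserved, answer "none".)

Check GK → I: no single fragment contains all of {GIK}, and the restricted closure of {GK} across the fragments never reaches {I}.
H → GI is preserved.
IK → GJ is preserved.
I → K is preserved.

GK → I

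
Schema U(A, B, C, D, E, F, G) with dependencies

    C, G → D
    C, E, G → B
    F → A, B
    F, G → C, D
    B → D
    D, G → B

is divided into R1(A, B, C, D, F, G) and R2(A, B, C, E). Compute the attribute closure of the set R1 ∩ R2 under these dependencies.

A, B, C, D

R1 ∩ R2 = {A, B, C}.
B → D applies, adding D
Closure: {A, B, C, D}.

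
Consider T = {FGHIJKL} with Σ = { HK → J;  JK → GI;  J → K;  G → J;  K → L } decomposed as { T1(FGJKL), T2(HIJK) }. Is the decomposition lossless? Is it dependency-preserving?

lossy but dependency-preserving

Lossless test: (JK)⁺ = {GIJKL}, which is a superkey of neither fragment — lossy.
Dependency preservation: JK → GI is not contained in any single fragment, but the restricted closure of its left-hand side across the fragments still reaches the right-hand side; the remaining FDs each lie inside some fragment. All dependencies are preserved.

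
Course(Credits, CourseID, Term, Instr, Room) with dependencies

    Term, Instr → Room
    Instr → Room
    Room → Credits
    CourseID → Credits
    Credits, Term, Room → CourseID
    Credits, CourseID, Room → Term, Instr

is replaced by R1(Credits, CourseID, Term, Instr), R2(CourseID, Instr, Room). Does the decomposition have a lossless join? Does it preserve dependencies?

Lossless test: (CourseID, Instr)⁺ = {Credits, CourseID, Term, Instr, Room}, which contains all of one fragment — lossless.
Dependency preservation: the restricted closure of {Room} across the fragments never reaches {Credits}, so Room → Credits cannot be enforced without a join — not preserved.

lossless but not dependency-preserving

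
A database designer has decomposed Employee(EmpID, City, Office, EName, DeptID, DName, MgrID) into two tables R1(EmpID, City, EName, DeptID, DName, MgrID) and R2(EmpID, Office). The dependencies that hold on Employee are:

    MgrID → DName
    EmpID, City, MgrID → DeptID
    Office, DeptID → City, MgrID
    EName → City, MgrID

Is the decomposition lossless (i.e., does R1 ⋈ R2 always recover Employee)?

No

Common attributes: R1 ∩ R2 = {EmpID}.
No dependency enlarges {EmpID}, so (EmpID)⁺ = {EmpID}.
The closure contains neither all of R1 = {EmpID, City, EName, DeptID, DName, MgrID} nor all of R2 = {EmpID, Office}, so the common attributes are not a superkey of either fragment. The join is lossy.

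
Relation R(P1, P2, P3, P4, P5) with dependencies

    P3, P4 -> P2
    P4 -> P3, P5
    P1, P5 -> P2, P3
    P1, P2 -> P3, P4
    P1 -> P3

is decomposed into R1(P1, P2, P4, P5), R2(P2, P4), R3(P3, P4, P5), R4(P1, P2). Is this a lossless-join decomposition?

Yes

Chase test. Columns are P1, P2, P3, P4, P5; row i has aⱼ where attribute j ∈ Ri, else bᵢⱼ.
Initial tableau (one row per fragment):
  row 1: a1 a2 b13 a4 a5
  row 2: b21 a2 b23 a4 b25
  row 3: b31 b32 a3 a4 a5
  row 4: a1 a2 b43 b44 b45
Rows 1 and 2 agree on P4; apply P4→P3, P5 and equate their P3, P5 entries.
Rows 1 and 3 agree on P4; apply P4→P3, P5 and equate their P3, P5 entries.
Rows 1 and 4 agree on P1, P2; apply P1, P2→P3, P4 and equate their P3, P4 entries.
Rows 1 and 3 agree on P3, P4; apply P3, P4→P2 and equate their P2 entries.
Rows 1 and 4 agree on P4; apply P4→P3, P5 and equate their P3, P5 entries.
Row 1 is now all distinguished symbols — the join is lossless.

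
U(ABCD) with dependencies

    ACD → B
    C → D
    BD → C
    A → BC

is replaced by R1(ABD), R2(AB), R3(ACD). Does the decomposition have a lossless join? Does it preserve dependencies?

Lossless test (chase): Rows 1 and 2 agree on A; apply A→BC and equate their BC entries. Rows 1 and 3 agree on A; apply A→BC and equate their BC entries. Rows 1 and 2 agree on C; apply C→D and equate their D entries. Row 1 is now all distinguished symbols — the join is lossless.
Dependency preservation: the restricted closure of {BD} across the fragments never reaches {C}, so BD → C cannot be enforced without a join — not preserved.

lossless but not dependency-preserving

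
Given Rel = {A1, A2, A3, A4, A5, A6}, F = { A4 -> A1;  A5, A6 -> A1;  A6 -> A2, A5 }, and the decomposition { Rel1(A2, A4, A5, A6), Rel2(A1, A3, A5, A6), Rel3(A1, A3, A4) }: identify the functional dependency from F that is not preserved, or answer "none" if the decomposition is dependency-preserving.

A4 → A1 lies within Rel3.
A5, A6 → A1 lies within Rel2.
A6 → A2, A5 lies within Rel1.
Every dependency is enforceable on the fragments, so the decomposition is dependency-preserving.

none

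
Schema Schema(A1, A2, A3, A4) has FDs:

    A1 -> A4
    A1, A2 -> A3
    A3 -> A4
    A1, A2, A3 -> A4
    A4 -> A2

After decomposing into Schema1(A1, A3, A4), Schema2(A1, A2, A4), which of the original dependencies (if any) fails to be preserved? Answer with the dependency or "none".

none

A1 → A4 lies within Schema1.
A1, A2 → A3: restricted closure across fragments reaches A3.
A3 → A4 lies within Schema1.
A1, A2, A3 → A4: restricted closure across fragments reaches A4.
A4 → A2 lies within Schema2.
Every dependency is enforceable on the fragments, so the decomposition is dependency-preserving.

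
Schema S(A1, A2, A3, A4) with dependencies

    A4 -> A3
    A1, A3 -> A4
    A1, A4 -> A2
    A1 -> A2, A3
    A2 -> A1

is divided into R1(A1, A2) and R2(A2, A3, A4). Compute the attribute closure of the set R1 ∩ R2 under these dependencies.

A1, A2, A3, A4

R1 ∩ R2 = {A2}.
A2 → A1 applies, adding A1
A1 → A2, A3 applies, adding A3
A1, A3 → A4 applies, adding A4
Closure: {A1, A2, A3, A4}.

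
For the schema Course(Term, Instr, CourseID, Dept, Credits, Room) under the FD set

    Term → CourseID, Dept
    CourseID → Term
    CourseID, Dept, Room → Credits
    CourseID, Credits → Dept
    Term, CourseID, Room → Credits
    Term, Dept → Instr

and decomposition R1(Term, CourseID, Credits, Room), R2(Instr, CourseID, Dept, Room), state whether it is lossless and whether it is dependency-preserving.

Lossless test: (CourseID, Room)⁺ = {Term, Instr, CourseID, Dept, Credits, Room}, which contains all of one fragment — lossless.
Dependency preservation: Term → CourseID, Dept; CourseID, Dept, Room → Credits; CourseID, Credits → Dept; Term, Dept → Instr are not contained in any single fragment, but the restricted closure of each left-hand side across the fragments still reaches the right-hand side; the remaining FDs each lie inside some fragment. All dependencies are preserved.

lossless and dependency-preserving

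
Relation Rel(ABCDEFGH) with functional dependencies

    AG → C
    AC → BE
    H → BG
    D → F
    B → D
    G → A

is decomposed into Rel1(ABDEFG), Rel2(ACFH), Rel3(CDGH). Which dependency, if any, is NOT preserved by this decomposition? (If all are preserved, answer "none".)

Check AC → BE: no single fragment contains all of {ABCE}, and the restricted closure of {AC} across the fragments never reaches {BE}.
AG → C is preserved.
H → BG is preserved.
D → F is preserved.
B → D is preserved.
G → A is preserved.

AC → BE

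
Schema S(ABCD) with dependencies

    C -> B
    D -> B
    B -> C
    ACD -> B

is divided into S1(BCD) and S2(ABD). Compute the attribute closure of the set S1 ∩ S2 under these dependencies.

BCD

S1 ∩ S2 = {BD}.
B → C applies, adding C
Closure: {BCD}.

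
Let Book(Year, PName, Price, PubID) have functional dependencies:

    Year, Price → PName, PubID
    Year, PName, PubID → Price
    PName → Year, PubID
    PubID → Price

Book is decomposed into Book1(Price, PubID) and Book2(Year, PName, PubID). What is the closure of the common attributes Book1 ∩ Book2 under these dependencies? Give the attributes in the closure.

Price, PubID

Book1 ∩ Book2 = {PubID}.
PubID → Price applies, adding Price
Closure: {Price, PubID}.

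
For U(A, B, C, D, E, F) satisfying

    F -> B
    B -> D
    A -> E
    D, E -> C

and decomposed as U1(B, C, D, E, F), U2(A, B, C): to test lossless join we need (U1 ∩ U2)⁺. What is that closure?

B, C, D

U1 ∩ U2 = {B, C}.
B → D applies, adding D
Closure: {B, C, D}.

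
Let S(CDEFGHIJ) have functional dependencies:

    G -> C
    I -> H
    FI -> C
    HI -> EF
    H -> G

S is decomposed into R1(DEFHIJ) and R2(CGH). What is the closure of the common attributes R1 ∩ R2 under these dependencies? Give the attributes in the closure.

CGH

R1 ∩ R2 = {H}.
H → G applies, adding G
G → C applies, adding C
Closure: {CGH}.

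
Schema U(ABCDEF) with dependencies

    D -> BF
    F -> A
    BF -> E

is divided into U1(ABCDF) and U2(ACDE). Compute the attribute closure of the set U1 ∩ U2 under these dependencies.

ABCDEF

U1 ∩ U2 = {ACD}.
D → BF applies, adding BF
BF → E applies, adding E
Closure: {ABCDEF}.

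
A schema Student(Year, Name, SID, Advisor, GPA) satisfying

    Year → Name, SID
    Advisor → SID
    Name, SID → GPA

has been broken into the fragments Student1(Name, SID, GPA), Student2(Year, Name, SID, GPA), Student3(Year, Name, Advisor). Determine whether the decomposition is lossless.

Yes

Chase test. Columns are Year, Name, SID, Advisor, GPA; row i has aⱼ where attribute j ∈ Studenti, else bᵢⱼ.
Initial tableau (one row per fragment):
  row 1: b11 a2 a3 b14 a5
  row 2: a1 a2 a3 b24 a5
  row 3: a1 a2 b33 a4 b35
Rows 2 and 3 agree on Year; apply Year→Name, SID and equate their Name, SID entries.
Rows 1 and 3 agree on Name, SID; apply Name, SID→GPA and equate their GPA entries.
Row 3 is now all distinguished symbols — the join is lossless.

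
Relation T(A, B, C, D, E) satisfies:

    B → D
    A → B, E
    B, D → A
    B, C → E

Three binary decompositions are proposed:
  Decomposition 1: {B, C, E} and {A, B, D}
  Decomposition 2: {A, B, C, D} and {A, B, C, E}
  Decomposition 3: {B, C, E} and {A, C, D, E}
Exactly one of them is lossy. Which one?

Decomposition 1: common = {B}, closure = {A, B, D, E} → lossless.
Decomposition 2: common = {A, B, C}, closure = {A, B, C, D, E} → lossless.
Decomposition 3: common = {C, E}, closure = {C, E} → lossy.

Decomposition 3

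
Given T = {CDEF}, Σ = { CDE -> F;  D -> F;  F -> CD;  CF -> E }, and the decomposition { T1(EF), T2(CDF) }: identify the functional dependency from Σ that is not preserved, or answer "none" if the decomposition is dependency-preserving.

none

CDE → F: restricted closure across fragments reaches F.
D → F lies within T2.
F → CD lies within T2.
CF → E: restricted closure across fragments reaches E.
Every dependency is enforceable on the fragments, so the decomposition is dependency-preserving.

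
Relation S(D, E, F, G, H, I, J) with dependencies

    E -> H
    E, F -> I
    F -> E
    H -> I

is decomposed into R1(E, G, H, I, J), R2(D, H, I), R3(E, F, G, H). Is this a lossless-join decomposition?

No

Chase test. Columns are D, E, F, G, H, I, J; row i has aⱼ where attribute j ∈ Ri, else bᵢⱼ.
Initial tableau (one row per fragment):
  row 1: b11 a2 b13 a4 a5 a6 a7
  row 2: a1 b22 b23 b24 a5 a6 b27
  row 3: b31 a2 a3 a4 a5 b36 b37
Rows 1 and 3 agree on H; apply H→I and equate their I entries.
No row becomes fully distinguished — the join is lossy.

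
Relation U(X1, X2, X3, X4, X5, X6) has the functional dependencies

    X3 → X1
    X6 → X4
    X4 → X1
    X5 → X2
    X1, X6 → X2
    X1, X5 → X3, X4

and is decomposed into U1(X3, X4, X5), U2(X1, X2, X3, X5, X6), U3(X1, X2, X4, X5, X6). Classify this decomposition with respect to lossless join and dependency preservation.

lossless and dependency-preserving

Lossless test (chase): Rows 1 and 2 agree on X3; apply X3→X1 and equate their X1 entries. Rows 2 and 3 agree on X6; apply X6→X4 and equate their X4 entries. Rows 1 and 2 agree on X5; apply X5→X2 and equate their X2 entries. Rows 1 and 3 agree on X1, X5; apply X1, X5→X3, X4 and equate their X3, X4 entries. Row 2 is now all distinguished symbols — the join is lossless.
Dependency preservation: X1, X5 → X3, X4 is not contained in any single fragment, but the restricted closure of its left-hand side across the fragments still reaches the right-hand side; the remaining FDs each lie inside some fragment. All dependencies are preserved.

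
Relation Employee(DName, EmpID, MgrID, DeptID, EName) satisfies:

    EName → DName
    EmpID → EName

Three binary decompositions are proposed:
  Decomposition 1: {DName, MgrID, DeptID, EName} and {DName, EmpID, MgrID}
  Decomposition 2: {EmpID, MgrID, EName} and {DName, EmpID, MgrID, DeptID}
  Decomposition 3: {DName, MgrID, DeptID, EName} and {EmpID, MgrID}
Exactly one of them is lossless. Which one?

Decomposition 1: common = {DName, MgrID}, closure = {DName, MgrID} → lossy.
Decomposition 2: common = {EmpID, MgrID}, closure = {DName, EmpID, MgrID, EName} → lossless.
Decomposition 3: common = {MgrID}, closure = {MgrID} → lossy.

Decomposition 2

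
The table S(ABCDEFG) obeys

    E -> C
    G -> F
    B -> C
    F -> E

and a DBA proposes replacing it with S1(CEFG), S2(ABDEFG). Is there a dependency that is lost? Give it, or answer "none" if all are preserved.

B -> C

Check B → C: no single fragment contains all of {BC}, and the restricted closure of {B} across the fragments never reaches {C}.
E → C is preserved.
G → F is preserved.
F → E is preserved.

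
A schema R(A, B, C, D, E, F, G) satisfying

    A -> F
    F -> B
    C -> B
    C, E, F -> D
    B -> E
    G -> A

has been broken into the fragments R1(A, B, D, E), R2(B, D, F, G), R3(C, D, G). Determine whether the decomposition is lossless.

No

Chase test. Columns are A, B, C, D, E, F, G; row i has aⱼ where attribute j ∈ Ri, else bᵢⱼ.
Initial tableau (one row per fragment):
  row 1: a1 a2 b13 a4 a5 b16 b17
  row 2: b21 a2 b23 a4 b25 a6 a7
  row 3: b31 b32 a3 a4 b35 b36 a7
Rows 1 and 2 agree on B; apply B→E and equate their E entries.
Rows 2 and 3 agree on G; apply G→A and equate their A entries.
Rows 2 and 3 agree on A; apply A→F and equate their F entries.
Rows 2 and 3 agree on F; apply F→B and equate their B entries.
Rows 1 and 3 agree on B; apply B→E and equate their E entries.
No row becomes fully distinguished — the join is lossy.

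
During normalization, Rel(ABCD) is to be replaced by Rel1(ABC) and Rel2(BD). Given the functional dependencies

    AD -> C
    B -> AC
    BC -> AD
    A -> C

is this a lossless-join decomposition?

Common attributes: Rel1 ∩ Rel2 = {B}.
Closure of {B}: B → AC applies, adding AC; BC → AD applies, adding D. So (B)⁺ = {ABCD}.
This closure contains every attribute of Rel1, so Rel1 ∩ Rel2 → Rel1. The join is lossless.

Yes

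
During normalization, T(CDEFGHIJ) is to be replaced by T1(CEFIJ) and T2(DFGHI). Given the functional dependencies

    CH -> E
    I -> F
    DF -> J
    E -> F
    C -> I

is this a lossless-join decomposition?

No

Common attributes: T1 ∩ T2 = {FI}.
No dependency enlarges {FI}, so (FI)⁺ = {FI}.
The closure contains neither all of T1 = {CEFIJ} nor all of T2 = {DFGHI}, so the common attributes are not a superkey of either fragment. The join is lossy.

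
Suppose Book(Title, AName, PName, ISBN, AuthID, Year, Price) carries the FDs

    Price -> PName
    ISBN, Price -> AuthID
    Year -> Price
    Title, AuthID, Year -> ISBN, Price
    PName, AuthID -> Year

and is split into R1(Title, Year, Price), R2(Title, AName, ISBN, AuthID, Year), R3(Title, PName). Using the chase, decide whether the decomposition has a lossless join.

No

Chase test. Columns are Title, AName, PName, ISBN, AuthID, Year, Price; row i has aⱼ where attribute j ∈ Ri, else bᵢⱼ.
Initial tableau (one row per fragment):
  row 1: a1 b12 b13 b14 b15 a6 a7
  row 2: a1 a2 b23 a4 a5 a6 b27
  row 3: a1 b32 a3 b34 b35 b36 b37
Rows 1 and 2 agree on Year; apply Year→Price and equate their Price entries.
Rows 1 and 2 agree on Price; apply Price→PName and equate their PName entries.
No row becomes fully distinguished — the join is lossy.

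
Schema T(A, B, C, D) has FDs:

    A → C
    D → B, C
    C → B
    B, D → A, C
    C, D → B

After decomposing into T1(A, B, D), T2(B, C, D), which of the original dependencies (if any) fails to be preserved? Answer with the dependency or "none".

A → C

Check A → C: no single fragment contains all of {A, C}, and the restricted closure of {A} across the fragments never reaches {C}.
D → B, C is preserved.
C → B is preserved.
B, D → A, C is preserved.
C, D → B is preserved.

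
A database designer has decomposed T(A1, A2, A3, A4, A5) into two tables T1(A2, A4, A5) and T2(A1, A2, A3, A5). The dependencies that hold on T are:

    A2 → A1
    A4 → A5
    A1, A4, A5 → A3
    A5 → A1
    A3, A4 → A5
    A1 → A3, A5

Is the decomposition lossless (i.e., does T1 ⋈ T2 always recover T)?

Yes

Common attributes: T1 ∩ T2 = {A2, A5}.
Closure of {A2, A5}: A2 → A1 applies, adding A1; A1 → A3, A5 applies, adding A3. So (A2, A5)⁺ = {A1, A2, A3, A5}.
This closure contains every attribute of T2, so T1 ∩ T2 → T2. The join is lossless.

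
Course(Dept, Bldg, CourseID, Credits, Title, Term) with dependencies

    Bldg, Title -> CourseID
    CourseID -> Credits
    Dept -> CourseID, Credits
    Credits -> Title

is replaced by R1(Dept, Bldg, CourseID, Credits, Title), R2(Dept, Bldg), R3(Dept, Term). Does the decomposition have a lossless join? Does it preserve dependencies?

lossy but dependency-preserving

Lossless test (chase): Rows 1 and 2 agree on Dept; apply Dept→CourseID, Credits and equate their CourseID, Credits entries. Rows 1 and 3 agree on Dept; apply Dept→CourseID, Credits and equate their CourseID, Credits entries. Rows 1 and 2 agree on Credits; apply Credits→Title and equate their Title entries. Rows 1 and 3 agree on Credits; apply Credits→Title and equate their Title entries. No row becomes fully distinguished — the join is lossy.
Dependency preservation: every FD's attributes lie within a single fragment, so each can be enforced locally — preserved.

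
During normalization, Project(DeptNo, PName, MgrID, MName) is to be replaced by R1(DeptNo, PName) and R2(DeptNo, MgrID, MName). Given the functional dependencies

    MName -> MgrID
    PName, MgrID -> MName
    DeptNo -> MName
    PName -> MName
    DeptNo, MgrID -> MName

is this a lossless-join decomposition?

Yes

Common attributes: R1 ∩ R2 = {DeptNo}.
Closure of {DeptNo}: DeptNo → MName applies, adding MName; MName → MgrID applies, adding MgrID. So (DeptNo)⁺ = {DeptNo, MgrID, MName}.
This closure contains every attribute of R2, so R1 ∩ R2 → R2. The join is lossless.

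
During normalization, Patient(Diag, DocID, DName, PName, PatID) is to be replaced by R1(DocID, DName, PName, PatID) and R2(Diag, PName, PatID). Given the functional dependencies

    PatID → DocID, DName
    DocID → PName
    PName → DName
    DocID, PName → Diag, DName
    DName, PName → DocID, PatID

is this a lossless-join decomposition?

Yes

Common attributes: R1 ∩ R2 = {PName, PatID}.
Closure of {PName, PatID}: PatID → DocID, DName applies, adding DocID, DName; DocID, PName → Diag, DName applies, adding Diag. So (PName, PatID)⁺ = {Diag, DocID, DName, PName, PatID}.
This closure contains every attribute of R1, so R1 ∩ R2 → R1. The join is lossless.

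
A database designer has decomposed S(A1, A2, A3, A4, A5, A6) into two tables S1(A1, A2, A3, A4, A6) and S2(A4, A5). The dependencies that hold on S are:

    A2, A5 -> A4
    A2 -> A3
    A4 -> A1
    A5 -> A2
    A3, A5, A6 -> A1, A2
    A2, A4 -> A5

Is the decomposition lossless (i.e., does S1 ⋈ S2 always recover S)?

No

Common attributes: S1 ∩ S2 = {A4}.
Closure of {A4}: A4 → A1 applies, adding A1. So (A4)⁺ = {A1, A4}.
The closure contains neither all of S1 = {A1, A2, A3, A4, A6} nor all of S2 = {A4, A5}, so the common attributes are not a superkey of either fragment. The join is lossy.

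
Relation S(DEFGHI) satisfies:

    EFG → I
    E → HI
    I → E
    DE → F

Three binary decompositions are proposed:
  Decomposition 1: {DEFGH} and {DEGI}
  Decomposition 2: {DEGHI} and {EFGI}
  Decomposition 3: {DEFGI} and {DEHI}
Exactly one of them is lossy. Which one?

Decomposition 2

Decomposition 1: common = {DEG}, closure = {DEFGHI} → lossless.
Decomposition 2: common = {EGI}, closure = {EGHI} → lossy.
Decomposition 3: common = {DEI}, closure = {DEFHI} → lossless.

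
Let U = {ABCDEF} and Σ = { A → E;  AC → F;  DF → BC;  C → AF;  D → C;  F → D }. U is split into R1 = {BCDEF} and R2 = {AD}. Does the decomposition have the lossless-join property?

Yes

Common attributes: R1 ∩ R2 = {D}.
Closure of {D}: D → C applies, adding C; C → AF applies, adding AF; A → E applies, adding E; DF → BC applies, adding B. So (D)⁺ = {ABCDEF}.
This closure contains every attribute of R1, so R1 ∩ R2 → R1. The join is lossless.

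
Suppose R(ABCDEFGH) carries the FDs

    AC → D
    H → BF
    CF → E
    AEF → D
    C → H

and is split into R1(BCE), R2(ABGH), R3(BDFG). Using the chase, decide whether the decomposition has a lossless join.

Chase test. Columns are ABCDEFGH; row i has aⱼ where attribute j ∈ Ri, else bᵢⱼ.
Initial tableau (one row per fragment):
  row 1: b11 a2 a3 b14 a5 b16 b17 b18
  row 2: a1 a2 b23 b24 b25 b26 a7 a8
  row 3: b31 a2 b33 a4 b35 a6 a7 b38
No row becomes fully distinguished — the join is lossy.

No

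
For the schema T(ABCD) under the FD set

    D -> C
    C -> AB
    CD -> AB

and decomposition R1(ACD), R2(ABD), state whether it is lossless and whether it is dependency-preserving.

Lossless test: (AD)⁺ = {ABCD}, which contains all of one fragment — lossless.
Dependency preservation: the restricted closure of {C} across the fragments never reaches {AB}, so C → AB cannot be enforced without a join — not preserved.

lossless but not dependency-preserving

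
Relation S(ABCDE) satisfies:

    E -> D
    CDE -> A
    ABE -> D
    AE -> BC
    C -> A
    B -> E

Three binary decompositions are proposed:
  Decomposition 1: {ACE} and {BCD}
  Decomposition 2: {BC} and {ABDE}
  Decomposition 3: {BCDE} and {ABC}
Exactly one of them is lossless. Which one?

Decomposition 3

Decomposition 1: common = {C}, closure = {AC} → lossy.
Decomposition 2: common = {B}, closure = {BDE} → lossy.
Decomposition 3: common = {BC}, closure = {ABCDE} → lossless.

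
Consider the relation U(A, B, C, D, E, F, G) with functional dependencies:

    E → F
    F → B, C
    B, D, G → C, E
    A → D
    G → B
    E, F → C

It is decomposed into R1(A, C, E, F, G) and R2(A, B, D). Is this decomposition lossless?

No

Common attributes: R1 ∩ R2 = {A}.
Closure of {A}: A → D applies, adding D. So (A)⁺ = {A, D}.
The closure contains neither all of R1 = {A, C, E, F, G} nor all of R2 = {A, B, D}, so the common attributes are not a superkey of either fragment. The join is lossy.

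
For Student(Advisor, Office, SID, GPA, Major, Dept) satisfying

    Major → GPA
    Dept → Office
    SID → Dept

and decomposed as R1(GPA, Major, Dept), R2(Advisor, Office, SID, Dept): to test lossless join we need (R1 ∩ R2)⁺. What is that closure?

R1 ∩ R2 = {Dept}.
Dept → Office applies, adding Office
Closure: {Office, Dept}.

Office, Dept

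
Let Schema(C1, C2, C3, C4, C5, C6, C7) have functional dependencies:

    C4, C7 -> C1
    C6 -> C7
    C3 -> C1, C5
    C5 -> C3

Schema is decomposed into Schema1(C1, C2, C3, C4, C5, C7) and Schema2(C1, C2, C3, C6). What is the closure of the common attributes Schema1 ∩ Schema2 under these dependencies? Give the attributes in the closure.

Schema1 ∩ Schema2 = {C1, C2, C3}.
C3 → C1, C5 applies, adding C5
Closure: {C1, C2, C3, C5}.

C1, C2, C3, C5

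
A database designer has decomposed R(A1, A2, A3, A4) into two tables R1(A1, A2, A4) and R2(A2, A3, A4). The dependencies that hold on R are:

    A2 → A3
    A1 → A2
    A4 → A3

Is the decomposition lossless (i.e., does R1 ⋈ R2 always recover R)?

Common attributes: R1 ∩ R2 = {A2, A4}.
Closure of {A2, A4}: A2 → A3 applies, adding A3. So (A2, A4)⁺ = {A2, A3, A4}.
This closure contains every attribute of R2, so R1 ∩ R2 → R2. The join is lossless.

Yes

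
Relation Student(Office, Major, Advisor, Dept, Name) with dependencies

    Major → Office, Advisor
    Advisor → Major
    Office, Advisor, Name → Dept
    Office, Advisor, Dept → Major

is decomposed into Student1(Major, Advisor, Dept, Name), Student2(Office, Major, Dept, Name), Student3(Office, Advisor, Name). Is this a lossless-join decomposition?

Yes

Chase test. Columns are Office, Major, Advisor, Dept, Name; row i has aⱼ where attribute j ∈ Studenti, else bᵢⱼ.
Initial tableau (one row per fragment):
  row 1: b11 a2 a3 a4 a5
  row 2: a1 a2 b23 a4 a5
  row 3: a1 b32 a3 b34 a5
Rows 1 and 2 agree on Major; apply Major→Office, Advisor and equate their Office, Advisor entries.
Rows 1 and 3 agree on Advisor; apply Advisor→Major and equate their Major entries.
Rows 1 and 3 agree on Office, Advisor, Name; apply Office, Advisor, Name→Dept and equate their Dept entries.
Row 1 is now all distinguished symbols — the join is lossless.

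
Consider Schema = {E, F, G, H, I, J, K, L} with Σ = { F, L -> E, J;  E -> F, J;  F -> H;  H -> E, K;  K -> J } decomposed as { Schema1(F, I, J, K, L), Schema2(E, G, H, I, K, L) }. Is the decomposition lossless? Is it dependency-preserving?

Lossless test: (I, K, L)⁺ = {I, J, K, L}, which is a superkey of neither fragment — lossy.
Dependency preservation: the restricted closure of {F, L} across the fragments never reaches {E, J}, so F, L → E, J cannot be enforced without a join — not preserved.

lossy and not dependency-preserving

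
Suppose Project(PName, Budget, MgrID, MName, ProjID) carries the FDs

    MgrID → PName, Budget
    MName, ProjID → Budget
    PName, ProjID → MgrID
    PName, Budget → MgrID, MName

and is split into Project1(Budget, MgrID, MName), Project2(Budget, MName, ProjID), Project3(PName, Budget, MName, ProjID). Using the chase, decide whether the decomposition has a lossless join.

No

Chase test. Columns are PName, Budget, MgrID, MName, ProjID; row i has aⱼ where attribute j ∈ Projecti, else bᵢⱼ.
Initial tableau (one row per fragment):
  row 1: b11 a2 a3 a4 b15
  row 2: b21 a2 b23 a4 a5
  row 3: a1 a2 b33 a4 a5
No row becomes fully distinguished — the join is lossy.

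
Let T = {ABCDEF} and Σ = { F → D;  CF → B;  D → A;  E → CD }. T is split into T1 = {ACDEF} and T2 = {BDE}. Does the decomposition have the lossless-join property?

No

Common attributes: T1 ∩ T2 = {DE}.
Closure of {DE}: D → A applies, adding A; E → CD applies, adding C. So (DE)⁺ = {ACDE}.
The closure contains neither all of T1 = {ACDEF} nor all of T2 = {BDE}, so the common attributes are not a superkey of either fragment. The join is lossy.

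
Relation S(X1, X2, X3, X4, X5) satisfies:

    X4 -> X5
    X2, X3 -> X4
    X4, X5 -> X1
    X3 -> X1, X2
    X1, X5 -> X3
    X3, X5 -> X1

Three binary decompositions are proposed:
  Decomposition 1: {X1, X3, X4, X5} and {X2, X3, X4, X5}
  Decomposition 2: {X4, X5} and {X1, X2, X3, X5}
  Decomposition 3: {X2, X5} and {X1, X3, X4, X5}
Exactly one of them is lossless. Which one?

Decomposition 1

Decomposition 1: common = {X3, X4, X5}, closure = {X1, X2, X3, X4, X5} → lossless.
Decomposition 2: common = {X5}, closure = {X5} → lossy.
Decomposition 3: common = {X5}, closure = {X5} → lossy.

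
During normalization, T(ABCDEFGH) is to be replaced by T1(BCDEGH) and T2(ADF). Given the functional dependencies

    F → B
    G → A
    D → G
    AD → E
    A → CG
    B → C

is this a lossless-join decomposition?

No

Common attributes: T1 ∩ T2 = {D}.
Closure of {D}: D → G applies, adding G; G → A applies, adding A; AD → E applies, adding E; A → CG applies, adding C. So (D)⁺ = {ACDEG}.
The closure contains neither all of T1 = {BCDEGH} nor all of T2 = {ADF}, so the common attributes are not a superkey of either fragment. The join is lossy.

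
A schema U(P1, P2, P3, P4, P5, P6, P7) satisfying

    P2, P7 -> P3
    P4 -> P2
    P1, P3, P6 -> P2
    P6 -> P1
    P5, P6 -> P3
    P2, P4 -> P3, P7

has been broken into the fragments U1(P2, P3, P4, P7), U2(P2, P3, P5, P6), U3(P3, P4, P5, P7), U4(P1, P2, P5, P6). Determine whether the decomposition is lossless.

Chase test. Columns are P1, P2, P3, P4, P5, P6, P7; row i has aⱼ where attribute j ∈ Ui, else bᵢⱼ.
Initial tableau (one row per fragment):
  row 1: b11 a2 a3 a4 b15 b16 a7
  row 2: b21 a2 a3 b24 a5 a6 b27
  row 3: b31 b32 a3 a4 a5 b36 a7
  row 4: a1 a2 b43 b44 a5 a6 b47
Rows 1 and 3 agree on P4; apply P4→P2 and equate their P2 entries.
Rows 2 and 4 agree on P6; apply P6→P1 and equate their P1 entries.
Rows 2 and 4 agree on P5, P6; apply P5, P6→P3 and equate their P3 entries.
No row becomes fully distinguished — the join is lossy.

No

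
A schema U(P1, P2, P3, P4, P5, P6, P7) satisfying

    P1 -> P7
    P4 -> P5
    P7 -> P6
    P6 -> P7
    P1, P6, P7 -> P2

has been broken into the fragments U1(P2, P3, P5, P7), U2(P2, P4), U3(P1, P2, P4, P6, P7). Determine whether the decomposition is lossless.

No

Chase test. Columns are P1, P2, P3, P4, P5, P6, P7; row i has aⱼ where attribute j ∈ Ui, else bᵢⱼ.
Initial tableau (one row per fragment):
  row 1: b11 a2 a3 b14 a5 b16 a7
  row 2: b21 a2 b23 a4 b25 b26 b27
  row 3: a1 a2 b33 a4 b35 a6 a7
Rows 2 and 3 agree on P4; apply P4→P5 and equate their P5 entries.
Rows 1 and 3 agree on P7; apply P7→P6 and equate their P6 entries.
No row becomes fully distinguished — the join is lossy.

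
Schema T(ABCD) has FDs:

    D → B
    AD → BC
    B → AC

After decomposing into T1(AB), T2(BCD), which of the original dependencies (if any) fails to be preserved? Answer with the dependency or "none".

none

D → B lies within T2.
AD → BC: restricted closure across fragments reaches BC.
B → AC: restricted closure across fragments reaches AC.
Every dependency is enforceable on the fragments, so the decomposition is dependency-preserving.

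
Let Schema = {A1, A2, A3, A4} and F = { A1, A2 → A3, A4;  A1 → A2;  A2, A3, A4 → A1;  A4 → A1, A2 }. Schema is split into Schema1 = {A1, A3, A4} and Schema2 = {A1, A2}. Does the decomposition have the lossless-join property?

Yes

Common attributes: Schema1 ∩ Schema2 = {A1}.
Closure of {A1}: A1 → A2 applies, adding A2; A1, A2 → A3, A4 applies, adding A3, A4. So (A1)⁺ = {A1, A2, A3, A4}.
This closure contains every attribute of Schema1, so Schema1 ∩ Schema2 → Schema1. The join is lossless.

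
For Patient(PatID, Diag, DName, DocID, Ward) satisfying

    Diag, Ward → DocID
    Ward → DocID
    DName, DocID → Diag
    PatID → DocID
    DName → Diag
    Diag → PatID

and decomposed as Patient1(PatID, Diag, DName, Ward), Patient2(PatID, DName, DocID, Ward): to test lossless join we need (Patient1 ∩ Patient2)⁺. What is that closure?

PatID, Diag, DName, DocID, Ward

Patient1 ∩ Patient2 = {PatID, DName, Ward}.
Ward → DocID applies, adding DocID
DName, DocID → Diag applies, adding Diag
Closure: {PatID, Diag, DName, DocID, Ward}.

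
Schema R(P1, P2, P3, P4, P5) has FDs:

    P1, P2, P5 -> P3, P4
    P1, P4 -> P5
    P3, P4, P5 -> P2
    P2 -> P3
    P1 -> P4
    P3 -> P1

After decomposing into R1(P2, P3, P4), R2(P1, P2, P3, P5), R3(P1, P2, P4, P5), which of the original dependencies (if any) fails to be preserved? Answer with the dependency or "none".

none

P1, P2, P5 → P3, P4: restricted closure across fragments reaches P3, P4.
P1, P4 → P5 lies within R3.
P3, P4, P5 → P2: restricted closure across fragments reaches P2.
P2 → P3 lies within R1.
P1 → P4 lies within R3.
P3 → P1 lies within R2.
Every dependency is enforceable on the fragments, so the decomposition is dependency-preserving.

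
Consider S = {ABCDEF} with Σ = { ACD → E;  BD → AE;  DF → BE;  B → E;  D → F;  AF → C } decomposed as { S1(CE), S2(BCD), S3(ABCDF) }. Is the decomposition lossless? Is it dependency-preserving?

lossy and not dependency-preserving

Lossless test (chase): Rows 2 and 3 agree on BD; apply BD→AE and equate their AE entries. Rows 2 and 3 agree on D; apply D→F and equate their F entries. No row becomes fully distinguished — the join is lossy.
Dependency preservation: the restricted closure of {ACD} across the fragments never reaches {E}, so ACD → E cannot be enforced without a join — not preserved.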